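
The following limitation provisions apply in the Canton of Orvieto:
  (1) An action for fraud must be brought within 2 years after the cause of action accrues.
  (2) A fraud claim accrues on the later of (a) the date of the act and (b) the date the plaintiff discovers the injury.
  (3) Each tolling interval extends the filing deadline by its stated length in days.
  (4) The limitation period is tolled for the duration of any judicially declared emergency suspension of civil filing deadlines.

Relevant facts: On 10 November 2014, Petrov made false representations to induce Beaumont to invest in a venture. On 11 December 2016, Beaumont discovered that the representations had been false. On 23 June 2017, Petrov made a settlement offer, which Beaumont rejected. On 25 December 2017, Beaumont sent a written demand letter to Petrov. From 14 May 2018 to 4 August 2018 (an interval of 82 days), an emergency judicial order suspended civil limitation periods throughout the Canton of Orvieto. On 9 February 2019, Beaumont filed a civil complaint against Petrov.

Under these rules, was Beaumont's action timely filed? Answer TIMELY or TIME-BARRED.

Taking the later of the act (10 November 2014) and discovery (11 December 2016), the claim accrued on 11 December 2016.
Adding the 2 years base period to 11 December 2016 gives a deadline of 11 December 2018, before any tolling.
The period was tolled for 82 days by the emergency suspension of filing deadlines (14 May 2018 to 4 August 2018), pushing the deadline to 3 March 2019.
Nothing else in the chronology tolls or restarts the period.
The 9 February 2019 filing precedes the 3 March 2019 deadline; the claim is timely.

TIMELY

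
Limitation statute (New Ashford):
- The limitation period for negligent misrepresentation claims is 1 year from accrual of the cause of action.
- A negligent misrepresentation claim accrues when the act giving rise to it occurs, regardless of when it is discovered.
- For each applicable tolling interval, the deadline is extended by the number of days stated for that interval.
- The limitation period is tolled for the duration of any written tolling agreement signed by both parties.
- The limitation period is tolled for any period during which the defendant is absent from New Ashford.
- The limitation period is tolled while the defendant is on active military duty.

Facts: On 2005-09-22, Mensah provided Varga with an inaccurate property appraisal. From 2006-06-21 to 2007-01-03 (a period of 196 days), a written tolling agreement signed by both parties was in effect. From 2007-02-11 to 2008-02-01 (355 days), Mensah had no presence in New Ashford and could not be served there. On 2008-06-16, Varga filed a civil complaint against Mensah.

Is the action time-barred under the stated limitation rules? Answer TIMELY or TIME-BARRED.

The limitation period began to run on 2005-09-22.
The untolled deadline — 1 year after 2005-09-22 — is 2006-09-22.
The written tolling agreement from 2006-06-21 to 2007-01-03 tolled the period for 196 days, extending the deadline to 2007-04-06.
The period was tolled for 355 days by the defendant's absence from the jurisdiction (2007-02-11 to 2008-02-01), pushing the deadline to 2008-03-26.
Varga filed on 2008-06-16, after the 2008-03-26 deadline, so the action is time-barred.

TIME-BARRED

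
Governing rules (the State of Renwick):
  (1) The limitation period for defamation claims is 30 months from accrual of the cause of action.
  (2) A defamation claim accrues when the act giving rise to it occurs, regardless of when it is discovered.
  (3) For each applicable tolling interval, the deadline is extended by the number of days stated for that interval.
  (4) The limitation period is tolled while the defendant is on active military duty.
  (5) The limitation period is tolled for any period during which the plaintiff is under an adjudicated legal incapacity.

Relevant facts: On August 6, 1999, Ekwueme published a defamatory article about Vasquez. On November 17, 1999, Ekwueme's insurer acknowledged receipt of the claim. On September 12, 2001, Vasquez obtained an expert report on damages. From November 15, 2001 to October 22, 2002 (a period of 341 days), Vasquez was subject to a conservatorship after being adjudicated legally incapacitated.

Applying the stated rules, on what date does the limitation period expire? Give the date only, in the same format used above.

The claim accrued on August 6, 1999, when the wrongful act occurred.
30 months from August 6, 1999 is February 6, 2002.
The period was tolled for 341 days by the plaintiff's legal incapacity (November 15, 2001 to October 22, 2002), pushing the deadline to January 13, 2003.
The other events in the timeline have no effect on the limitation period under the stated rules.

January 13, 2003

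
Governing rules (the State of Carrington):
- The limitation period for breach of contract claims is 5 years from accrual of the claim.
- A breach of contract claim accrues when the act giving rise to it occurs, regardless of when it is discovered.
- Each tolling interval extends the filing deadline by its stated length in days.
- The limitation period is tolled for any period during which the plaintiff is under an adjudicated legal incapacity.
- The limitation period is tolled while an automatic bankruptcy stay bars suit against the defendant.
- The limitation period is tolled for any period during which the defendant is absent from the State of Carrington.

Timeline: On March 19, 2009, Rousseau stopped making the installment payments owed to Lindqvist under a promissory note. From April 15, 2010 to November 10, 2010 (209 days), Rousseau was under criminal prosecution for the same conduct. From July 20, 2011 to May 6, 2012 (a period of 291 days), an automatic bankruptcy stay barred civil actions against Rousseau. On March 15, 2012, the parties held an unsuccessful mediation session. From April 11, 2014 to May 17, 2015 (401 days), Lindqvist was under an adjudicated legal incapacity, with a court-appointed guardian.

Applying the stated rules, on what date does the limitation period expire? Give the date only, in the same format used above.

The claim accrued on March 19, 2009, the date of the act.
The untolled deadline — 5 years after March 19, 2009 — is March 19, 2014.
The automatic bankruptcy stay from July 20, 2011 to May 6, 2012 tolled the period for 291 days, extending the deadline to January 4, 2015.
Because the plaintiff's legal incapacity ran from April 11, 2014 to May 17, 2015, the deadline is extended by 401 days to February 9, 2016.
No stated provision tolls the period for a criminal prosecution, so the interval from April 15, 2010 to November 10, 2010 has no effect on the deadline.
Nothing else in the chronology tolls or restarts the period.

February 9, 2016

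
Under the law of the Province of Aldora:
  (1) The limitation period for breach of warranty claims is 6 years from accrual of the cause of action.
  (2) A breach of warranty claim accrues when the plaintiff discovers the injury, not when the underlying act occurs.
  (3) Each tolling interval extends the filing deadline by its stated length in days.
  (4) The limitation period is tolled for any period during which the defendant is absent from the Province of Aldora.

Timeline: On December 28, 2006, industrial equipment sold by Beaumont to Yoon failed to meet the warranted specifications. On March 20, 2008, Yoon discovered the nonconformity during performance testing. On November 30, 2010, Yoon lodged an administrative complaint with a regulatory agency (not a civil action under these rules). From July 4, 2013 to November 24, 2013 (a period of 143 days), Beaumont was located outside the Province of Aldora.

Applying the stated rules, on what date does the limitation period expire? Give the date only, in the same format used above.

Accrual is tied to discovery, so the period began on March 20, 2008 rather than on December 28, 2006 when the act occurred.
The untolled deadline — 6 years after March 20, 2008 — is March 20, 2014.
The defendant's absence from the jurisdiction from July 4, 2013 to November 24, 2013 tolled the period for 143 days, extending the deadline to August 10, 2014.
Nothing else in the chronology tolls or restarts the period.

August 10, 2014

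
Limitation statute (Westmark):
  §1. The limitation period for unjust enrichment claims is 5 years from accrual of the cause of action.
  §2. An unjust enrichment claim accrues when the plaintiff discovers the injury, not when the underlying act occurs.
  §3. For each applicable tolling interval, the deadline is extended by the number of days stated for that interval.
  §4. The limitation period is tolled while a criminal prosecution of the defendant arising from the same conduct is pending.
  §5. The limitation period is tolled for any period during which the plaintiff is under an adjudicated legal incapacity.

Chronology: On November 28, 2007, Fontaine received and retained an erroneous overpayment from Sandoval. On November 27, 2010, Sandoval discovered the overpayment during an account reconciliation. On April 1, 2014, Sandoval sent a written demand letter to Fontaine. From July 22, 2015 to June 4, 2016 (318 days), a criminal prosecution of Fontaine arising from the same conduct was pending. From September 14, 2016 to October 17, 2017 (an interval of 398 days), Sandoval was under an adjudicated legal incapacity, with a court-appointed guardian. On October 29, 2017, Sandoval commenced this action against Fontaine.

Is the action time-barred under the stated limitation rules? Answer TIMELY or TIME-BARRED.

Accrual is tied to discovery, so the period began on November 27, 2010 rather than on November 28, 2007 when the act occurred.
Adding the 5 years base period to November 27, 2010 gives a deadline of November 27, 2015, before any tolling.
The period was tolled for 318 days by the pending criminal prosecution (July 22, 2015 to June 4, 2016), pushing the deadline to October 10, 2016.
Because the plaintiff's legal incapacity ran from September 14, 2016 to October 17, 2017, the deadline is extended by 398 days to November 12, 2017.
Nothing else in the chronology tolls or restarts the period.
Sandoval filed on October 29, 2017, before the November 12, 2017 deadline, so the action is timely.

TIMELY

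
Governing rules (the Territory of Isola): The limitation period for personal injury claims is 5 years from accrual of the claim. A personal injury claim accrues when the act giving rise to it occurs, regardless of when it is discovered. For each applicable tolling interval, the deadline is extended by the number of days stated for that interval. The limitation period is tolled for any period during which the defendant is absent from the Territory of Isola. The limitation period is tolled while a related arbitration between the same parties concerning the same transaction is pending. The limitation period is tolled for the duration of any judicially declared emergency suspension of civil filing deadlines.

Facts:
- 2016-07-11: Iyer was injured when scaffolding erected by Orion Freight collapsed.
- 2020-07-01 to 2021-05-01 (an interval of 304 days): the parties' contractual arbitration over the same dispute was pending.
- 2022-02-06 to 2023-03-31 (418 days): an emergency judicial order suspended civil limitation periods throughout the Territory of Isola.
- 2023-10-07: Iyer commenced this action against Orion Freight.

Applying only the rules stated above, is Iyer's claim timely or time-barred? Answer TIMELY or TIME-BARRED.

TIME-BARRED

The limitation period began to run on 2016-07-11.
5 years from 2016-07-11 is 2021-07-11.
The period was tolled for 304 days by the pending related arbitration (2020-07-01 to 2021-05-01), pushing the deadline to 2022-05-11.
The emergency suspension of filing deadlines from 2022-02-06 to 2023-03-31 tolled the period for 418 days, extending the deadline to 2023-07-03.
The 2023-10-07 filing falls after the 2023-07-03 deadline; the claim is time-barred.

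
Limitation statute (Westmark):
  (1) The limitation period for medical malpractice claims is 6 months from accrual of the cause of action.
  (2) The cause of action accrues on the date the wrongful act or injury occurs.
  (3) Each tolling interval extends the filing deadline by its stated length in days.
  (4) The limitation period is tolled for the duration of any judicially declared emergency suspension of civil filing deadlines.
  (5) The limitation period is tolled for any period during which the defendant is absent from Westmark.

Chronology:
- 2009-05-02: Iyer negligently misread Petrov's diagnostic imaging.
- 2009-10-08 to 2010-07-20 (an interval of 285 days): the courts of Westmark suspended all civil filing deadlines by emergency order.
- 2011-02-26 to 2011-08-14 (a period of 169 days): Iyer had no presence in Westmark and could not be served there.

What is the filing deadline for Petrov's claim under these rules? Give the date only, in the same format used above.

2010-08-14

The limitation period began to run on 2009-05-02.
6 months from 2009-05-02 is 2009-11-02.
Because the emergency suspension of filing deadlines ran from 2009-10-08 to 2010-07-20, the deadline is extended by 285 days to 2010-08-14.
The defendant's absence from the jurisdiction starting 2011-02-26 came too late — the period had run on 2010-08-14 — and so does not extend the deadline.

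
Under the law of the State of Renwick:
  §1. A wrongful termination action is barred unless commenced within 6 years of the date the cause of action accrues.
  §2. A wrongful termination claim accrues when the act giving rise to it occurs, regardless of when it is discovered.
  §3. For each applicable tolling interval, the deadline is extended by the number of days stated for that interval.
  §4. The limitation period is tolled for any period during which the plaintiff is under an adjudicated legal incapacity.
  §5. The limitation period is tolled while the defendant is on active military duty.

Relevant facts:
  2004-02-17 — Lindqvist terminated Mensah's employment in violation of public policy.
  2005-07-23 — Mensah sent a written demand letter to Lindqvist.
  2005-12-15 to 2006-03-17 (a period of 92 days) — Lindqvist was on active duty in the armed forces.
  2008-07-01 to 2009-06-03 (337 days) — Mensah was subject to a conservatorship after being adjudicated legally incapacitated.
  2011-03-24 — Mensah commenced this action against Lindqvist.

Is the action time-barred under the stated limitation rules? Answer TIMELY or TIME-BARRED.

The cause of action accrued on 2004-02-17, the date of the act.
Adding the 6 years base period to 2004-02-17 gives a deadline of 2010-02-17, before any tolling.
The defendant's active military service from 2005-12-15 to 2006-03-17 tolled the period for 92 days, extending the deadline to 2010-05-20.
The period was tolled for 337 days by the plaintiff's legal incapacity (2008-07-01 to 2009-06-03), pushing the deadline to 2011-04-22.
None of the other events listed affects the running of the period under the stated rules.
Filing on 2011-03-24 beat the 2011-04-22 deadline — the action is timely.

TIMELY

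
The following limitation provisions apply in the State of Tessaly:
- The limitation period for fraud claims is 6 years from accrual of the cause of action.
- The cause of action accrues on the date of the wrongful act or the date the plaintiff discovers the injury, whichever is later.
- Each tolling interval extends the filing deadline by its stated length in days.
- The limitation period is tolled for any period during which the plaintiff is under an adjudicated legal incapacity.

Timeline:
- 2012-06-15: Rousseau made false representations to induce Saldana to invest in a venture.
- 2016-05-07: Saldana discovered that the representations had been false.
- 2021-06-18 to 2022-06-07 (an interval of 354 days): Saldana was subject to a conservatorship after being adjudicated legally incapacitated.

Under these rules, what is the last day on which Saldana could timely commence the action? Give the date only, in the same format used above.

Because discovery on 2016-05-07 post-dates the 2012-06-15 act, accrual under the later-of rule falls on 2016-05-07.
6 years from 2016-05-07 is 2022-05-07.
The plaintiff's legal incapacity from 2021-06-18 to 2022-06-07 tolled the period for 354 days, extending the deadline to 2023-04-26.

2023-04-26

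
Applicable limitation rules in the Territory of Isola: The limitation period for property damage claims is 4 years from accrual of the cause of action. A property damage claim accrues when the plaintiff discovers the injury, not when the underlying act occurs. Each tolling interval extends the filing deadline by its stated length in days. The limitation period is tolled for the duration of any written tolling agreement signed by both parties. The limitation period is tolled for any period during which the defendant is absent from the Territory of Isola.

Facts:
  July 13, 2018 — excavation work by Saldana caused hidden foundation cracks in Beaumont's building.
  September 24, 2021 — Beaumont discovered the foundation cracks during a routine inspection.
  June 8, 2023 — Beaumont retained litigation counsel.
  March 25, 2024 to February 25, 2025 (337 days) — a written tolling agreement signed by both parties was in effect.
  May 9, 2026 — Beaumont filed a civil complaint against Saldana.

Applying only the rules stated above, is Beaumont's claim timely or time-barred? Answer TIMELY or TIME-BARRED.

TIMELY

Under the discovery rule, the claim accrued on September 24, 2021, when Beaumont discovered the injury — not on the July 13, 2018 date of the underlying act.
Adding the 4 years base period to September 24, 2021 gives a deadline of September 24, 2025, before any tolling.
Because the written tolling agreement ran from March 25, 2024 to February 25, 2025, the deadline is extended by 337 days to August 27, 2026.
Nothing else in the chronology tolls or restarts the period.
Beaumont filed on May 9, 2026, before the August 27, 2026 deadline, so the action is timely.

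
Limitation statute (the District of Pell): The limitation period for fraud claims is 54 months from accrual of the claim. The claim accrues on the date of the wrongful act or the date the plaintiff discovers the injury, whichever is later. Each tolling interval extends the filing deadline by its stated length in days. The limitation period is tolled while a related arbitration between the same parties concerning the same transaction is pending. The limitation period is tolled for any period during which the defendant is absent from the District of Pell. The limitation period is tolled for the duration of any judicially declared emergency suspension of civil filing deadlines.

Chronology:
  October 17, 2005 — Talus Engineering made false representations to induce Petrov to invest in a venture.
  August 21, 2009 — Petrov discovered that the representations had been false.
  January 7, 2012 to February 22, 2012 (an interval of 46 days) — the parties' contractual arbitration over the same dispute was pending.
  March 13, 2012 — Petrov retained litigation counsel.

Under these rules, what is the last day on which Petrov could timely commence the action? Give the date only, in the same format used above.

April 8, 2014

The claim accrued on August 21, 2009 — the later of the October 17, 2005 act and the August 21, 2009 discovery.
The untolled deadline — 54 months after August 21, 2009 — is February 21, 2014.
Because the pending related arbitration ran from January 7, 2012 to February 22, 2012, the deadline is extended by 46 days to April 8, 2014.
None of the other events listed affects the running of the period under the stated rules.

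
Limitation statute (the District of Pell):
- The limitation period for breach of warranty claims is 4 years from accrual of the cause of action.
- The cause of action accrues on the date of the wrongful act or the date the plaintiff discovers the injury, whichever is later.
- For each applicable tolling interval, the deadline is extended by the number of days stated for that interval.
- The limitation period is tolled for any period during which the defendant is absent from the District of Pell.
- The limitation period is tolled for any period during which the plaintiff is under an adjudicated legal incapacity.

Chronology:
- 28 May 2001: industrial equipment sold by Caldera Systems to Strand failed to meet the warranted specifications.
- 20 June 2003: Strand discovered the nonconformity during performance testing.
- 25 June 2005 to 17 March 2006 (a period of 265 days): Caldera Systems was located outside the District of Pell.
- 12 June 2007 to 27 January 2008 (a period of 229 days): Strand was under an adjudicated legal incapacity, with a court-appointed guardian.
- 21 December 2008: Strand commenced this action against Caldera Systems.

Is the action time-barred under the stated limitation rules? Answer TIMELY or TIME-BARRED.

TIME-BARRED

The claim accrued on 20 June 2003 — the later of the 28 May 2001 act and the 20 June 2003 discovery.
The untolled deadline — 4 years after 20 June 2003 — is 20 June 2007.
The period was tolled for 265 days by the defendant's absence from the jurisdiction (25 June 2005 to 17 March 2006), pushing the deadline to 11 March 2008.
Because the plaintiff's legal incapacity ran from 12 June 2007 to 27 January 2008, the deadline is extended by 229 days to 26 October 2008.
Filing on 21 December 2008 missed the 26 October 2008 deadline — the action is time-barred.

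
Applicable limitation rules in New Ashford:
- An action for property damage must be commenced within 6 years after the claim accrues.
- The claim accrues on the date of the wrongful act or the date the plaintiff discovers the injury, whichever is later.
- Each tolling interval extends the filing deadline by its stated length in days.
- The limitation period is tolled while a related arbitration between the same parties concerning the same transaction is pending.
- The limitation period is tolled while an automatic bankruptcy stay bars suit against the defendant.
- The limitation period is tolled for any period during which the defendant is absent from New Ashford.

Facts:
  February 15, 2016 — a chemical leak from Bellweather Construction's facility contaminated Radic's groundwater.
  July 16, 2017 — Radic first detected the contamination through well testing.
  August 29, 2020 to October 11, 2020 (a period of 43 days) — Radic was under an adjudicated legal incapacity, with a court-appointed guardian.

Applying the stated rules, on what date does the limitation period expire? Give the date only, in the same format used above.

Because discovery on July 16, 2017 post-dates the February 15, 2016 act, accrual under the later-of rule falls on July 16, 2017.
Adding the 6 years base period to July 16, 2017 gives a deadline of July 16, 2023, before any tolling.
The plaintiff's legal incapacity from August 29, 2020 to October 11, 2020 does not toll the period, because no stated rule makes the plaintiff's incapacity a tolling event.

July 16, 2023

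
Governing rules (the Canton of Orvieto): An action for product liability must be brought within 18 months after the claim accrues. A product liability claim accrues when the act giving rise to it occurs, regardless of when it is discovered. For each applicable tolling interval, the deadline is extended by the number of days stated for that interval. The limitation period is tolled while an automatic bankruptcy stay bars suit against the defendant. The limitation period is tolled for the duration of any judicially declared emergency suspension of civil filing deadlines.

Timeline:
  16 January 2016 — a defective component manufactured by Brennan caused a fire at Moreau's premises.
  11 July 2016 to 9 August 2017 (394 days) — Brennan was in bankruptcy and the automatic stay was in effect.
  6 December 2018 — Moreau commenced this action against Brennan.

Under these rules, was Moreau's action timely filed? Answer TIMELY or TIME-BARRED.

TIME-BARRED

The claim accrued on 16 January 2016, the date of the act.
Adding the 18 months base period to 16 January 2016 gives a deadline of 16 July 2017, before any tolling.
The automatic bankruptcy stay from 11 July 2016 to 9 August 2017 tolled the period for 394 days, extending the deadline to 14 August 2018.
The 6 December 2018 filing falls after the 14 August 2018 deadline; the claim is time-barred.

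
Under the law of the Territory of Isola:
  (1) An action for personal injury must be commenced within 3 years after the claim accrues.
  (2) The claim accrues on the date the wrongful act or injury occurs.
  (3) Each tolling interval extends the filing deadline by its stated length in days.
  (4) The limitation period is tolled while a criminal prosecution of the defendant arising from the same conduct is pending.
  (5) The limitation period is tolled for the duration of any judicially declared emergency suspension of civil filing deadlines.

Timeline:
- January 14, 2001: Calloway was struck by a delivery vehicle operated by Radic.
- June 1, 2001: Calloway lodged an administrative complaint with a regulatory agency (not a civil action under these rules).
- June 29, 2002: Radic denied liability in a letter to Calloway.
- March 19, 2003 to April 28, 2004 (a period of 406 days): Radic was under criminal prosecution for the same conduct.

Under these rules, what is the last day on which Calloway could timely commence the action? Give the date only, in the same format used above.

February 23, 2005

The limitation period began to run on January 14, 2001.
Adding the 3 years base period to January 14, 2001 gives a deadline of January 14, 2004, before any tolling.
The pending criminal prosecution from March 19, 2003 to April 28, 2004 tolled the period for 406 days, extending the deadline to February 23, 2005.
None of the other events listed affects the running of the period under the stated rules.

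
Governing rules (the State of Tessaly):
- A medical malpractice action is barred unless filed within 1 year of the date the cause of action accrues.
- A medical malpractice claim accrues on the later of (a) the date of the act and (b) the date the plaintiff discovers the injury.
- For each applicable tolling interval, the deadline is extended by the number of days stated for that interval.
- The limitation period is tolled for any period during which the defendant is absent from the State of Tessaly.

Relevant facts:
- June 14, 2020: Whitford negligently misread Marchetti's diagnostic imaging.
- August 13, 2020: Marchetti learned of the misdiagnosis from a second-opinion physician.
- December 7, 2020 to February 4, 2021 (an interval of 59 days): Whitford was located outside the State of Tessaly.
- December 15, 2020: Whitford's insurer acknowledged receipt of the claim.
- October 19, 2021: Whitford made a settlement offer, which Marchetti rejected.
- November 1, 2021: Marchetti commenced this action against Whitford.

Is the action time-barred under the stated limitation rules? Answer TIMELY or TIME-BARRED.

The claim accrued on August 13, 2020 — the later of the June 14, 2020 act and the August 13, 2020 discovery.
Adding the 1 year base period to August 13, 2020 gives a deadline of August 13, 2021, before any tolling.
The defendant's absence from the jurisdiction from December 7, 2020 to February 4, 2021 tolled the period for 59 days, extending the deadline to October 11, 2021.
The other events in the timeline have no effect on the limitation period under the stated rules.
Filing on November 1, 2021 missed the October 11, 2021 deadline — the action is time-barred.

TIME-BARRED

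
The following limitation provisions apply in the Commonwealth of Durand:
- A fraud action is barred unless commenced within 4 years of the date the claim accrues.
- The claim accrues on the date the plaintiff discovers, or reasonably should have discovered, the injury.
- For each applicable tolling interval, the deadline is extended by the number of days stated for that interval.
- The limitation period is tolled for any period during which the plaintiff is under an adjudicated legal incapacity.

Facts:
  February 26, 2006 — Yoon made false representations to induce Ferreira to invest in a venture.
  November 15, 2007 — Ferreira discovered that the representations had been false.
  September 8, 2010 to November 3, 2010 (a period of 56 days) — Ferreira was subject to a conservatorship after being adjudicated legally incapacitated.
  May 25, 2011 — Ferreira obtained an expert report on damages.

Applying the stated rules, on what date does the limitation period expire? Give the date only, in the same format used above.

Under the discovery rule, the claim accrued on November 15, 2007, when Ferreira discovered the injury — not on the February 26, 2006 date of the underlying act.
Adding the 4 years base period to November 15, 2007 gives a deadline of November 15, 2011, before any tolling.
Because the plaintiff's legal incapacity ran from September 8, 2010 to November 3, 2010, the deadline is extended by 56 days to January 10, 2012.
None of the other events listed affects the running of the period under the stated rules.

January 10, 2012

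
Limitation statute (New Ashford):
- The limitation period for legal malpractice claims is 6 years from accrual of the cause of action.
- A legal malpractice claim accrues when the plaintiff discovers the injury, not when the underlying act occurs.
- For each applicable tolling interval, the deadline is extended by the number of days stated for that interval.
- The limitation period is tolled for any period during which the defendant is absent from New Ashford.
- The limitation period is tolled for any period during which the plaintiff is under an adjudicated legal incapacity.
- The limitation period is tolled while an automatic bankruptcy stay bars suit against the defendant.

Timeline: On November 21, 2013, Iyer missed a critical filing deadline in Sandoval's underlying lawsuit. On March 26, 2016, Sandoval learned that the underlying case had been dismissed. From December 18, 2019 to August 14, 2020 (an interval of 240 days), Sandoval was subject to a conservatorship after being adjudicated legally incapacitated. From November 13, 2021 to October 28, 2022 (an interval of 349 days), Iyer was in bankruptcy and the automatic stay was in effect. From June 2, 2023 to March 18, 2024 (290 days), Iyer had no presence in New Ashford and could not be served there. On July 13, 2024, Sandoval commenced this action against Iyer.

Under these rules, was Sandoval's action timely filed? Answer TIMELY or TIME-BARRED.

Accrual is tied to discovery, so the period began on March 26, 2016 rather than on November 21, 2013 when the act occurred.
The untolled deadline — 6 years after March 26, 2016 — is March 26, 2022.
Because the plaintiff's legal incapacity ran from December 18, 2019 to August 14, 2020, the deadline is extended by 240 days to November 21, 2022.
The automatic bankruptcy stay from November 13, 2021 to October 28, 2022 tolled the period for 349 days, extending the deadline to November 5, 2023.
The defendant's absence from the jurisdiction from June 2, 2023 to March 18, 2024 tolled the period for 290 days, extending the deadline to August 21, 2024.
Sandoval filed on July 13, 2024, before the August 21, 2024 deadline, so the action is timely.

TIMELY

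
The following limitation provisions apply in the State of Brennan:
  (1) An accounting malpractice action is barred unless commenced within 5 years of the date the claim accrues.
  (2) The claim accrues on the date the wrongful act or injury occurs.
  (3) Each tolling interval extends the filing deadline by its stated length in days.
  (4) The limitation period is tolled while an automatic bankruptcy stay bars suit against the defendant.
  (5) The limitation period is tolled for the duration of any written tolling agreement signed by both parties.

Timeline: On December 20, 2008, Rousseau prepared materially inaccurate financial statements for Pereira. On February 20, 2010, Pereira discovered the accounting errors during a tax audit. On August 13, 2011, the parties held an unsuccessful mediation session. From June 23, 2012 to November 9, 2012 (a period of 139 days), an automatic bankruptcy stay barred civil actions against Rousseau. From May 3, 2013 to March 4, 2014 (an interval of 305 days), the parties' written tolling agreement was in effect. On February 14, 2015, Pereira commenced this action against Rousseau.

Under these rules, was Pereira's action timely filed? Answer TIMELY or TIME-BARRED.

Because the rule ties accrual to occurrence, the claim accrued on December 20, 2008, not on the February 20, 2010 discovery date.
The untolled deadline — 5 years after December 20, 2008 — is December 20, 2013.
The automatic bankruptcy stay from June 23, 2012 to November 9, 2012 tolled the period for 139 days, extending the deadline to May 8, 2014.
Because the written tolling agreement ran from May 3, 2013 to March 4, 2014, the deadline is extended by 305 days to March 9, 2015.
Nothing else in the chronology tolls or restarts the period.
The February 14, 2015 filing precedes the March 9, 2015 deadline; the claim is timely.

TIMELY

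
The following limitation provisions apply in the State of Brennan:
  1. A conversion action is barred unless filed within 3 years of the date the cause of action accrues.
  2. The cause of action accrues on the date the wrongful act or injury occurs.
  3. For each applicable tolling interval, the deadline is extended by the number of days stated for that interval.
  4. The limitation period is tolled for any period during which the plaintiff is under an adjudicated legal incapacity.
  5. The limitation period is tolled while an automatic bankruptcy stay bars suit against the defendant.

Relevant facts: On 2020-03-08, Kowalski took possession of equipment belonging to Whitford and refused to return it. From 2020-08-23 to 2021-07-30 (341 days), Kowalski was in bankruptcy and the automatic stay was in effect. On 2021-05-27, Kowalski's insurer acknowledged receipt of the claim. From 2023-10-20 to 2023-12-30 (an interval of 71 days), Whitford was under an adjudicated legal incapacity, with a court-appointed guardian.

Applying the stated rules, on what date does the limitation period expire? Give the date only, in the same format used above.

2024-04-23

The cause of action accrued on 2020-03-08, the date of the act.
3 years from 2020-03-08 is 2023-03-08.
The period was tolled for 341 days by the automatic bankruptcy stay (2020-08-23 to 2021-07-30), pushing the deadline to 2024-02-12.
Because the plaintiff's legal incapacity ran from 2023-10-20 to 2023-12-30, the deadline is extended by 71 days to 2024-04-23.
None of the other events listed affects the running of the period under the stated rules.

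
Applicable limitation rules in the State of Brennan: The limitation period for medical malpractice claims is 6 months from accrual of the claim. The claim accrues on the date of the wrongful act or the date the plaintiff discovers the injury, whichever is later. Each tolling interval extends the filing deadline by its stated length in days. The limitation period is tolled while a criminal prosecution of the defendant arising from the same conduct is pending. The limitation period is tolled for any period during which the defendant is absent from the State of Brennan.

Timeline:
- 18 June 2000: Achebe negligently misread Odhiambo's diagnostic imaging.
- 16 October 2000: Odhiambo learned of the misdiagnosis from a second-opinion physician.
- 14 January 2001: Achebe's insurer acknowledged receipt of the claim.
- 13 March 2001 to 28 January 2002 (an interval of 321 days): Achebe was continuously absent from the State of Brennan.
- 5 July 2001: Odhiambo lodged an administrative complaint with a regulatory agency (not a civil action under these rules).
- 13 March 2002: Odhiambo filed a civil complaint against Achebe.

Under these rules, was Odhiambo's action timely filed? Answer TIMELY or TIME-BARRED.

TIME-BARRED

Taking the later of the act (18 June 2000) and discovery (16 October 2000), the claim accrued on 16 October 2000.
Adding the 6 months base period to 16 October 2000 gives a deadline of 16 April 2001, before any tolling.
The defendant's absence from the jurisdiction from 13 March 2001 to 28 January 2002 tolled the period for 321 days, extending the deadline to 3 March 2002.
The other events in the timeline have no effect on the limitation period under the stated rules.
Filing on 13 March 2002 missed the 3 March 2002 deadline — the action is time-barred.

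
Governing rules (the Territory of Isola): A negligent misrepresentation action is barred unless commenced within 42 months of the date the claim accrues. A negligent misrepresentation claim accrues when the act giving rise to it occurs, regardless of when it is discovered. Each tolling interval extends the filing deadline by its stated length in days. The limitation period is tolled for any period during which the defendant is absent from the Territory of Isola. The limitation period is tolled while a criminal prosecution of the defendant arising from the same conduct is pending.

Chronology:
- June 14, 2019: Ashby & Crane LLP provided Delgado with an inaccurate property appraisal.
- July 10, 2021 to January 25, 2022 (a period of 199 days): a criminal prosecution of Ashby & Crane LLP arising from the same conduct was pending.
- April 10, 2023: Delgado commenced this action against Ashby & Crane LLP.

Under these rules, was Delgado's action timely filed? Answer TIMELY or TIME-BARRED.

TIMELY

The claim accrued on June 14, 2019, the date of the act.
Adding the 42 months base period to June 14, 2019 gives a deadline of December 14, 2022, before any tolling.
The period was tolled for 199 days by the pending criminal prosecution (July 10, 2021 to January 25, 2022), pushing the deadline to July 1, 2023.
Delgado filed on April 10, 2023, before the July 1, 2023 deadline, so the action is timely.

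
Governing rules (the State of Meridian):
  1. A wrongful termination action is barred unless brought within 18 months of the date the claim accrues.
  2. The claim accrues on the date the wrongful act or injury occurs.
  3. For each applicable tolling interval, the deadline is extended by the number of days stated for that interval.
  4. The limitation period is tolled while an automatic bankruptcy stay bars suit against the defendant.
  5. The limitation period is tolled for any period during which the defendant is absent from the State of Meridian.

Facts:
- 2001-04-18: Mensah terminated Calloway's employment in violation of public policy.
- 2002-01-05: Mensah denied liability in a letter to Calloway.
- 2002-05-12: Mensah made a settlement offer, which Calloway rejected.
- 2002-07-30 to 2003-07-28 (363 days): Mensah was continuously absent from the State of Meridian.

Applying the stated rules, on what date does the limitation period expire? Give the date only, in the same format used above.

The claim accrued on 2001-04-18, when the wrongful act occurred.
The untolled deadline — 18 months after 2001-04-18 — is 2002-10-18.
The period was tolled for 363 days by the defendant's absence from the jurisdiction (2002-07-30 to 2003-07-28), pushing the deadline to 2003-10-16.
Nothing else in the chronology tolls or restarts the period.

2003-10-16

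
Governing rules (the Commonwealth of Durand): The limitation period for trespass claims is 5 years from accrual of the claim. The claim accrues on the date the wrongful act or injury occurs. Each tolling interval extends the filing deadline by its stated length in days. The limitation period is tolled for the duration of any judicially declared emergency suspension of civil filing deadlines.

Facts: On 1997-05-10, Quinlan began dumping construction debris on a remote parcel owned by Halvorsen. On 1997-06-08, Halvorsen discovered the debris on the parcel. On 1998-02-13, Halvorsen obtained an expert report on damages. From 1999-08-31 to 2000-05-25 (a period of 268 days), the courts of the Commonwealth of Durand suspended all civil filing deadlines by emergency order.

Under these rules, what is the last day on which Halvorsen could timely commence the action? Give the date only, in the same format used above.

2003-02-02

Accrual is governed by the date of the act, so the period began to run on 1997-05-10; the later discovery on 1997-06-08 is irrelevant under the stated rule.
5 years from 1997-05-10 is 2002-05-10.
Because the emergency suspension of filing deadlines ran from 1999-08-31 to 2000-05-25, the deadline is extended by 268 days to 2003-02-02.
Nothing else in the chronology tolls or restarts the period.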